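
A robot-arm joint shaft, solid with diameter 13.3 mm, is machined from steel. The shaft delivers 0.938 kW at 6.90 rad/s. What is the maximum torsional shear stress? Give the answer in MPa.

294 MPa

ω = 6.90 rad/s, so T = P/ω = 0.938×10³ / 6.900 = 135.9 N·m.
J = πd⁴/32 = π(0.0133)⁴/32 = 3.072×10^-9 m⁴.
τ_max = T·r/J = 135.9 × 0.00665 / 3.072×10^-9 = 2.943×10^8 Pa.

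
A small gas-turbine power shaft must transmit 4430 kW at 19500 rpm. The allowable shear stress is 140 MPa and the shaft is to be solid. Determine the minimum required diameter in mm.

ω = 2π·19500/60 = 2042 rad/s, so T = P/ω = 4430×10³ / 2042 = 2169 N·m.
For a solid shaft τ_max = 16T/(πd³), so d = (16T/(π τ_allow))^(1/3) = (16·2169/(π·1.40×10^8))^(1/3) = 0.04289 m.

42.9 mm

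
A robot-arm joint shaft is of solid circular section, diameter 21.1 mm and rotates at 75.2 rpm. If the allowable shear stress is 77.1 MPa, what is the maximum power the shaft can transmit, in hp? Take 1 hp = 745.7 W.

J = πd⁴/32 = π(0.0211)⁴/32 = 1.946×10^-8 m⁴.
T_max = τ_allow·J/r = 7.71×10^7 × 1.946×10^-8 / 0.0106 = 142.2 N·m.
ω = 2π·75.2/60 = 7.875 rad/s, so P_max = T_max·ω = 1120 W.

1.50 hp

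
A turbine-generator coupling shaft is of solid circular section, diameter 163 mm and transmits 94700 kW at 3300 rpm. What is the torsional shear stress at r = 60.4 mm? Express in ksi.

34.6 ksi

ω = 2π·3300/60 = 345.6 rad/s, so T = P/ω = 94700×10³ / 345.6 = 274000 N·m.
J = πd⁴/32 = π(0.163)⁴/32 = 6.930×10^-5 m⁴.
Shear stress varies linearly with radius: τ = T·r/J = 274000 × 0.0604 / 6.930×10^-5 = 2.388×10^8 Pa.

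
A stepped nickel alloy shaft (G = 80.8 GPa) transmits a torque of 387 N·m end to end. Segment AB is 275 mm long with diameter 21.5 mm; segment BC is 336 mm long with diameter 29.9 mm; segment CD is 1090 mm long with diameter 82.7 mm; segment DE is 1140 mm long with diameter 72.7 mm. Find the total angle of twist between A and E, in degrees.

4.95°

J_AB = π(0.0215)⁴/32 = 2.10×10^-8 m⁴; J_BC = π(0.0299)⁴/32 = 7.85×10^-8 m⁴; J_CD = π(0.0827)⁴/32 = 4.59×10^-6 m⁴; J_DE = π(0.0727)⁴/32 = 2.74×10^-6 m⁴.
θ = (T/G)·Σ L_i/J_i = (387.0/80.8×10⁹)·(0.275/2.10×10^-8 + 0.336/7.85×10^-8 + 1.09/4.59×10^-6 + 1.14/2.74×10^-6) = 0.08643 rad.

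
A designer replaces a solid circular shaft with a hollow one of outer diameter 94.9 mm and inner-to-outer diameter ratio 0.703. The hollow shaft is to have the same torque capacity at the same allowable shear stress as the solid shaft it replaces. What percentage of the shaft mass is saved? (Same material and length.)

39.0 %

Equal τ_max and T ⇒ the solid shaft needs d_s³ = d_o³(1−k⁴), so d_s = 94.9·(1−0.703⁴)^(1/3) = 86.44 mm.
Area ratio A_h/A_s = d_o²(1−k²)/d_s² = (1−k²)/(1−k⁴)^(2/3) = 0.6096.
Mass saving = 1 − 0.6096 = 39.0 %.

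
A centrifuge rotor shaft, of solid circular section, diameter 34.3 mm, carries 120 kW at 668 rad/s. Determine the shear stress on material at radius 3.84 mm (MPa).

ω = 668 rad/s, so T = P/ω = 120×10³ / 668.0 = 179.6 N·m.
J = πd⁴/32 = π(0.0343)⁴/32 = 1.359×10^-7 m⁴.
Shear stress varies linearly with radius: τ = T·r/J = 179.6 × 0.00384 / 1.359×10^-7 = 5.076×10^6 Pa.

5.08 MPa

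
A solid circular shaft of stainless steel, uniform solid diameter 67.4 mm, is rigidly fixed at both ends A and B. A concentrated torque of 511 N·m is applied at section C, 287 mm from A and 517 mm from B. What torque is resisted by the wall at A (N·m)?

With uniform GJ and both ends fixed, compatibility θ_AC = θ_CB gives T_A·a = T_B·b, together with T_A + T_B = T₀.
T_A = T₀·b/(a+b) = 511.0·517/804.0 = 328.6 N·m; T_B = 182.4 N·m.

329 N·m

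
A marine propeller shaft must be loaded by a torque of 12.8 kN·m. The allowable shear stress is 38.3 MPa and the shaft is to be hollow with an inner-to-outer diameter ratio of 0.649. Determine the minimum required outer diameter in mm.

For a hollow shaft with d_i/d_o = 0.649: τ_max = 16T/(π d_o³ (1−k⁴)), so d_o = [16T/(π τ_allow (1−k⁴))]^(1/3) = [16·12800/(π·3.83×10^7·0.8226)]^(1/3) = 0.1274 m.

127 mm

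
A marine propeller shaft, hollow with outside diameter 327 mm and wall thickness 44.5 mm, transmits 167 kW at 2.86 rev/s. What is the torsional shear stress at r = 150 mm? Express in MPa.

ω = 2π·2.86 = 17.97 rad/s, so T = P/ω = 167×10³ / 17.97 = 9293 N·m.
J = π(d_o⁴ − d_i⁴)/32 = π(0.327⁴ − 0.238⁴)/32 = 8.075×10^-4 m⁴.
Shear stress varies linearly with radius: τ = T·r/J = 9293 × 0.150 / 8.075×10^-4 = 1.726×10^6 Pa.

1.73 MPa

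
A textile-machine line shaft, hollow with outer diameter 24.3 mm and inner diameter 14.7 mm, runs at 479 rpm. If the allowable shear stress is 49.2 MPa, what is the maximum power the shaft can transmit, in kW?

J = π(d_o⁴ − d_i⁴)/32 = π(0.0243⁴ − 0.0147⁴)/32 = 2.965×10^-8 m⁴.
T_max = τ_allow·J/r = 4.92×10^7 × 2.965×10^-8 / 0.0122 = 120.1 N·m.
ω = 2π·479/60 = 50.16 rad/s, so P_max = T_max·ω = 6022 W.

6.02 kW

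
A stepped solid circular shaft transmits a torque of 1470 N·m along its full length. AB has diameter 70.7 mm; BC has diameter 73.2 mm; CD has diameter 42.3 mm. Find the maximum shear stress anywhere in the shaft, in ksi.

Under the same torque, τ_max = 16T/(πd³) is largest where d is smallest — segment CD (d = 42.3 mm).
τ_max = 16·1470/(π·(0.0423)³) = 9.892×10^7 Pa.

14.3 ksi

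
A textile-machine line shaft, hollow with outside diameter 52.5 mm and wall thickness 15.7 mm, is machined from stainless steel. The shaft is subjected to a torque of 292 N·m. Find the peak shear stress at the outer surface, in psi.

J = π(d_o⁴ − d_i⁴)/32 = π(0.0525⁴ − 0.0211⁴)/32 = 7.264×10^-7 m⁴.
τ_max = T·r/J = 292.0 × 0.0262 / 7.264×10^-7 = 1.055×10^7 Pa.

1530 psi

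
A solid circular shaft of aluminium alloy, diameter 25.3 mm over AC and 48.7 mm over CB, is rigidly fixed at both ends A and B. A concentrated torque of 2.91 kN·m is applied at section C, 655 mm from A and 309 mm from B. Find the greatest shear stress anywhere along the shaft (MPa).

124 MPa

Compatibility: T_A·a/J_AC = T_B·b/J_CB with T_A + T_B = T₀.
J_AC = 4.02×10^-8 m⁴, J_CB = 5.52×10^-7 m⁴, so T_A = T₀·(J_AC/a)/((J_AC/a)+(J_CB/b)) = 96.67 N·m, T_B = 2813 N·m.
τ in each portion: τ_AC = 3.04×10^7 Pa, τ_CB = 1.24×10^8 Pa; maximum is in CB.
τ_max = T_CB·r/J = 2813·0.0244/5.52×10^-7 = 1.241×10^8 Pa.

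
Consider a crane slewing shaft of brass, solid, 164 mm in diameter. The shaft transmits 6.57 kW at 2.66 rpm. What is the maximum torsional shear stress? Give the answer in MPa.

ω = 2π·2.66/60 = 0.2786 rad/s, so T = P/ω = 6.57×10³ / 0.2786 = 23590 N·m.
J = πd⁴/32 = π(0.164)⁴/32 = 7.102×10^-5 m⁴.
τ_max = T·r/J = 23590 × 0.0820 / 7.102×10^-5 = 2.723×10^7 Pa.

27.2 MPa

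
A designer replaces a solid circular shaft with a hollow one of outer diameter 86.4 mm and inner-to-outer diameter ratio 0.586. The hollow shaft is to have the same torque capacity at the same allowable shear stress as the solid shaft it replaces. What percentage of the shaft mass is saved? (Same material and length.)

28.6 %

Equal τ_max and T ⇒ the solid shaft needs d_s³ = d_o³(1−k⁴), so d_s = 86.4·(1−0.586⁴)^(1/3) = 82.86 mm.
Area ratio A_h/A_s = d_o²(1−k²)/d_s² = (1−k²)/(1−k⁴)^(2/3) = 0.7139.
Mass saving = 1 − 0.7139 = 28.6 %.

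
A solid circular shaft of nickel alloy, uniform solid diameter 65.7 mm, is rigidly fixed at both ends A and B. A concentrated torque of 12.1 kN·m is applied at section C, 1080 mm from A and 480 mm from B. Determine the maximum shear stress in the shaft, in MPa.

With uniform GJ and both ends fixed, compatibility θ_AC = θ_CB gives T_A·a = T_B·b, together with T_A + T_B = T₀.
T_A = T₀·b/(a+b) = 12100·480/1560 = 3723 N·m; T_B = 8377 N·m.
τ in each portion: τ_AC = 6.69×10^7 Pa, τ_CB = 1.50×10^8 Pa; maximum is in CB.
τ_max = T_CB·r/J = 8377·0.0329/1.83×10^-6 = 1.504×10^8 Pa.

150 MPa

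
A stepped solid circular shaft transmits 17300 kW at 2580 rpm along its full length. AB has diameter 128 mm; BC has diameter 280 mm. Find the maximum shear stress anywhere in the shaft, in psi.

ω = 2π·2580/60 = 270.2 rad/s, so T = P/ω = 17300×10³ / 270.2 = 64030 N·m.
Under the same torque, τ_max = 16T/(πd³) is largest where d is smallest — segment AB (d = 128 mm).
τ_max = 16·64030/(π·(0.128)³) = 1.555×10^8 Pa.

22600 psi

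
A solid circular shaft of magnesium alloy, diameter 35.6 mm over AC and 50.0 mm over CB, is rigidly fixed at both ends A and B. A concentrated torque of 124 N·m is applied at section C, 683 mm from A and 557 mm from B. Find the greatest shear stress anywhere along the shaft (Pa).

4.18e6 Pa

Compatibility: T_A·a/J_AC = T_B·b/J_CB with T_A + T_B = T₀.
J_AC = 1.58×10^-7 m⁴, J_CB = 6.14×10^-7 m⁴, so T_A = T₀·(J_AC/a)/((J_AC/a)+(J_CB/b)) = 21.49 N·m, T_B = 102.5 N·m.
τ in each portion: τ_AC = 2.43×10^6 Pa, τ_CB = 4.18×10^6 Pa; maximum is in CB.
τ_max = T_CB·r/J = 102.5·0.0250/6.14×10^-7 = 4.177×10^6 Pa.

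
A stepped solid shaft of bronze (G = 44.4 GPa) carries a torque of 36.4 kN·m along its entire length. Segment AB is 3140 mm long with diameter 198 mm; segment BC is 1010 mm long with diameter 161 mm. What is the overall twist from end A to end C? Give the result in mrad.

J_AB = π(0.198)⁴/32 = 1.51×10^-4 m⁴; J_BC = π(0.161)⁴/32 = 6.60×10^-5 m⁴.
θ = (T/G)·Σ L_i/J_i = (36400/44.4×10⁹)·(3.14/1.51×10^-4 + 1.01/6.60×10^-5) = 0.02961 rad.

29.6 mrad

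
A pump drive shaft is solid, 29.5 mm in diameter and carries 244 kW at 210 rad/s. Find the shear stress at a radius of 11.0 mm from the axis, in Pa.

1.72e8 Pa

ω = 210 rad/s, so T = P/ω = 244×10³ / 210.0 = 1162 N·m.
J = πd⁴/32 = π(0.0295)⁴/32 = 7.435×10^-8 m⁴.
Shear stress varies linearly with radius: τ = T·r/J = 1162 × 0.0110 / 7.435×10^-8 = 1.719×10^8 Pa.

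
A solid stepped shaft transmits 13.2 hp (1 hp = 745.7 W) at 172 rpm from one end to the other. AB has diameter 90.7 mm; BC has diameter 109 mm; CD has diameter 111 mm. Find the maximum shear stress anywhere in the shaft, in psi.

ω = 2π·172/60 = 18.01 rad/s, so T = P/ω = 13.2×745.7 / 18.01 = 546.5 N·m.
Under the same torque, τ_max = 16T/(πd³) is largest where d is smallest — segment AB (d = 90.7 mm).
τ_max = 16·546.5/(π·(0.0907)³) = 3.730×10^6 Pa.

541 psi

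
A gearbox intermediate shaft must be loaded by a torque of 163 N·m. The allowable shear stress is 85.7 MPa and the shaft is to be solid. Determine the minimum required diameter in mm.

21.3 mm

For a solid shaft τ_max = 16T/(πd³), so d = (16T/(π τ_allow))^(1/3) = (16·163.0/(π·8.57×10^7))^(1/3) = 0.02132 m.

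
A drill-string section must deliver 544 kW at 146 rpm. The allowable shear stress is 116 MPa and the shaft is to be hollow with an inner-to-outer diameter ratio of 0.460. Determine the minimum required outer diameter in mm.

118 mm

ω = 2π·146/60 = 15.29 rad/s, so T = P/ω = 544×10³ / 15.29 = 35580 N·m.
For a hollow shaft with d_i/d_o = 0.460: τ_max = 16T/(π d_o³ (1−k⁴)), so d_o = [16T/(π τ_allow (1−k⁴))]^(1/3) = [16·35580/(π·1.16×10^8·0.9552)]^(1/3) = 0.1178 m.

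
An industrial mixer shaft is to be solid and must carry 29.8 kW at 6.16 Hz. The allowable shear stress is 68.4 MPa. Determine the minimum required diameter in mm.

38.6 mm

ω = 2π·6.16 = 38.70 rad/s, so T = P/ω = 29.8×10³ / 38.70 = 769.9 N·m.
For a solid shaft τ_max = 16T/(πd³), so d = (16T/(π τ_allow))^(1/3) = (16·769.9/(π·6.84×10^7))^(1/3) = 0.03856 m.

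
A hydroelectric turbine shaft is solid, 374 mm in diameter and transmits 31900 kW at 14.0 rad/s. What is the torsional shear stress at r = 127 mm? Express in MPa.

ω = 14.0 rad/s, so T = P/ω = 31900×10³ / 14.00 = 2.279e6 N·m.
J = πd⁴/32 = π(0.374)⁴/32 = 1.921×10^-3 m⁴.
Shear stress varies linearly with radius: τ = T·r/J = 2.279e6 × 0.127 / 1.921×10^-3 = 1.507×10^8 Pa.

151 MPa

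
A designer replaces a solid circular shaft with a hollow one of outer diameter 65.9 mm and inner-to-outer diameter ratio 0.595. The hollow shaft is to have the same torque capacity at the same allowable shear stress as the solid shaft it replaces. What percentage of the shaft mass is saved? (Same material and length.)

29.4 %

Equal τ_max and T ⇒ the solid shaft needs d_s³ = d_o³(1−k⁴), so d_s = 65.9·(1−0.595⁴)^(1/3) = 63.02 mm.
Area ratio A_h/A_s = d_o²(1−k²)/d_s² = (1−k²)/(1−k⁴)^(2/3) = 0.7063.
Mass saving = 1 − 0.7063 = 29.4 %.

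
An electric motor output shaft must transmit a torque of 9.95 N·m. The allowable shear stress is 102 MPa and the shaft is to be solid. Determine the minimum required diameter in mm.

For a solid shaft τ_max = 16T/(πd³), so d = (16T/(π τ_allow))^(1/3) = (16·9.950/(π·1.02×10^8))^(1/3) = 0.007920 m.

7.92 mm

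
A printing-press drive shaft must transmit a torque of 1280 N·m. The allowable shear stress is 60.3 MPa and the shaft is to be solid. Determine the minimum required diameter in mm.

For a solid shaft τ_max = 16T/(πd³), so d = (16T/(π τ_allow))^(1/3) = (16·1280/(π·6.03×10^7))^(1/3) = 0.04764 m.

47.6 mm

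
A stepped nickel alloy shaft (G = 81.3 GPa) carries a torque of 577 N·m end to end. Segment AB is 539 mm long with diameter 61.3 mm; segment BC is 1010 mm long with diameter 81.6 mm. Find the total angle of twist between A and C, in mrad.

4.41 mrad

J_AB = π(0.0613)⁴/32 = 1.39×10^-6 m⁴; J_BC = π(0.0816)⁴/32 = 4.35×10^-6 m⁴.
θ = (T/G)·Σ L_i/J_i = (577.0/81.3×10⁹)·(0.539/1.39×10^-6 + 1.01/4.35×10^-6) = 4.406×10^-3 rad.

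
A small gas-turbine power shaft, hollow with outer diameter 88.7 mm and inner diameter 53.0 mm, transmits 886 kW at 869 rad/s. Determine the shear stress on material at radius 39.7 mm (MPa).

ω = 869 rad/s, so T = P/ω = 886×10³ / 869.0 = 1020 N·m.
J = π(d_o⁴ − d_i⁴)/32 = π(0.0887⁴ − 0.0530⁴)/32 = 5.302×10^-6 m⁴.
Shear stress varies linearly with radius: τ = T·r/J = 1020 × 0.0397 / 5.302×10^-6 = 7.634×10^6 Pa.

7.63 MPa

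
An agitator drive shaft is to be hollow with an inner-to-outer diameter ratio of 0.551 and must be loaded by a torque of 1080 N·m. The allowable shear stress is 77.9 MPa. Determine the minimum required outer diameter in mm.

42.7 mm

For a hollow shaft with d_i/d_o = 0.551: τ_max = 16T/(π d_o³ (1−k⁴)), so d_o = [16T/(π τ_allow (1−k⁴))]^(1/3) = [16·1080/(π·7.79×10^7·0.9078)]^(1/3) = 0.04269 m.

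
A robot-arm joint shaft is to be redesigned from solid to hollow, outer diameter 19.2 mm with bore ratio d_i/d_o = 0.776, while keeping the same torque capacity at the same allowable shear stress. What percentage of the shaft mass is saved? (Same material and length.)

46.3 %

Equal τ_max and T ⇒ the solid shaft needs d_s³ = d_o³(1−k⁴), so d_s = 19.2·(1−0.776⁴)^(1/3) = 16.52 mm.
Area ratio A_h/A_s = d_o²(1−k²)/d_s² = (1−k²)/(1−k⁴)^(2/3) = 0.5371.
Mass saving = 1 − 0.5371 = 46.3 %.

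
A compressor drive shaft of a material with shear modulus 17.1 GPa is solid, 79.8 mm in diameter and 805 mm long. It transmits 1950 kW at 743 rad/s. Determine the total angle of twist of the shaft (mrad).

31.0 mrad

ω = 743 rad/s, so T = P/ω = 1950×10³ / 743.0 = 2624 N·m.
J = πd⁴/32 = π(0.0798)⁴/32 = 3.981×10^-6 m⁴.
θ = T·L/(G·J) = 2624 × 0.805 / (17.1×10⁹ × 3.981×10^-6) = 0.03103 rad.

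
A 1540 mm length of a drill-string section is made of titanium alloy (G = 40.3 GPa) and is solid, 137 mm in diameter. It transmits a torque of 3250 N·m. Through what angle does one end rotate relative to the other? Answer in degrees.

0.206°

J = πd⁴/32 = π(0.137)⁴/32 = 3.458×10^-5 m⁴.
θ = T·L/(G·J) = 3250 × 1.54 / (40.3×10⁹ × 3.458×10^-5) = 3.591×10^-3 rad.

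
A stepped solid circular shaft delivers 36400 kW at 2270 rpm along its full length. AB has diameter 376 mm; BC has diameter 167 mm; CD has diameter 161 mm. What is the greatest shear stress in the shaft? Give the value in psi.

27100 psi

ω = 2π·2270/60 = 237.7 rad/s, so T = P/ω = 36400×10³ / 237.7 = 153100 N·m.
Under the same torque, τ_max = 16T/(πd³) is largest where d is smallest — segment CD (d = 161 mm).
τ_max = 16·153100/(π·(0.161)³) = 1.869×10^8 Pa.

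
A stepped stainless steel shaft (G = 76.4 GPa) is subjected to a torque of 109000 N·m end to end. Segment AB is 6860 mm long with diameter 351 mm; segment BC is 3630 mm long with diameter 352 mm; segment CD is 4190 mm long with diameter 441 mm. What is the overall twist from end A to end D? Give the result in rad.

J_AB = π(0.351)⁴/32 = 1.49×10^-3 m⁴; J_BC = π(0.352)⁴/32 = 1.51×10^-3 m⁴; J_CD = π(0.441)⁴/32 = 3.71×10^-3 m⁴.
θ = (T/G)·Σ L_i/J_i = (109000/76.4×10⁹)·(6.86/1.49×10^-3 + 3.63/1.51×10^-3 + 4.19/3.71×10^-3) = 0.01161 rad.

0.0116 rad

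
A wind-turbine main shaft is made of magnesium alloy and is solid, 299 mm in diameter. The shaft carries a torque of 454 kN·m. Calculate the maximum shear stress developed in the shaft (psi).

12500 psi

J = πd⁴/32 = π(0.299)⁴/32 = 7.847×10^-4 m⁴.
τ_max = T·r/J = 454000 × 0.149 / 7.847×10^-4 = 8.650×10^7 Pa.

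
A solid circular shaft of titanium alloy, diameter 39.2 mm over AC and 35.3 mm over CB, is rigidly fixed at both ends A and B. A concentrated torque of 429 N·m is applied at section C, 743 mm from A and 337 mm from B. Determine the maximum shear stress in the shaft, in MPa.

29.4 MPa

Compatibility: T_A·a/J_AC = T_B·b/J_CB with T_A + T_B = T₀.
J_AC = 2.32×10^-7 m⁴, J_CB = 1.52×10^-7 m⁴, so T_A = T₀·(J_AC/a)/((J_AC/a)+(J_CB/b)) = 175.1 N·m, T_B = 253.9 N·m.
τ in each portion: τ_AC = 1.48×10^7 Pa, τ_CB = 2.94×10^7 Pa; maximum is in CB.
τ_max = T_CB·r/J = 253.9·0.0176/1.52×10^-7 = 2.940×10^7 Pa.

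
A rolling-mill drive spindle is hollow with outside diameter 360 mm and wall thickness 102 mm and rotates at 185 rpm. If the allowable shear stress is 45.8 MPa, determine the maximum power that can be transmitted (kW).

J = π(d_o⁴ − d_i⁴)/32 = π(0.360⁴ − 0.156⁴)/32 = 1.591×10^-3 m⁴.
T_max = τ_allow·J/r = 4.58×10^7 × 1.591×10^-3 / 0.180 = 404800 N·m.
ω = 2π·185/60 = 19.37 rad/s, so P_max = T_max·ω = 7.842×10^6 W.

7840 kW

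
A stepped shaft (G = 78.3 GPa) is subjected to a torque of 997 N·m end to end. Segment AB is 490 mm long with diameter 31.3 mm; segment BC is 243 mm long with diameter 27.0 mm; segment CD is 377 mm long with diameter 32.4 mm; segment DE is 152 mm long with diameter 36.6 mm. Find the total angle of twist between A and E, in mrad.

181 mrad

J_AB = π(0.0313)⁴/32 = 9.42×10^-8 m⁴; J_BC = π(0.0270)⁴/32 = 5.22×10^-8 m⁴; J_CD = π(0.0324)⁴/32 = 1.08×10^-7 m⁴; J_DE = π(0.0366)⁴/32 = 1.76×10^-7 m⁴.
θ = (T/G)·Σ L_i/J_i = (997.0/78.3×10⁹)·(0.490/9.42×10^-8 + 0.243/5.22×10^-8 + 0.377/1.08×10^-7 + 0.152/1.76×10^-7) = 0.1809 rad.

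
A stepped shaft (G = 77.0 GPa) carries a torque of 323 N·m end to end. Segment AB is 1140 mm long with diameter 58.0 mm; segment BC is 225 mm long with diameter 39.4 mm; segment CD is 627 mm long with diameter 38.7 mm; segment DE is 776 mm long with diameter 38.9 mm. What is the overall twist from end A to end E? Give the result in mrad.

34.7 mrad

J_AB = π(0.0580)⁴/32 = 1.11×10^-6 m⁴; J_BC = π(0.0394)⁴/32 = 2.37×10^-7 m⁴; J_CD = π(0.0387)⁴/32 = 2.20×10^-7 m⁴; J_DE = π(0.0389)⁴/32 = 2.25×10^-7 m⁴.
θ = (T/G)·Σ L_i/J_i = (323.0/77.0×10⁹)·(1.14/1.11×10^-6 + 0.225/2.37×10^-7 + 0.627/2.20×10^-7 + 0.776/2.25×10^-7) = 0.03472 rad.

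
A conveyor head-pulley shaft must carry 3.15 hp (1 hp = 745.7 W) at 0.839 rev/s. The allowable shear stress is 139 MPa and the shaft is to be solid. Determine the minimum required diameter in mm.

ω = 2π·0.839 = 5.272 rad/s, so T = P/ω = 3.15×745.7 / 5.272 = 445.6 N·m.
For a solid shaft τ_max = 16T/(πd³), so d = (16T/(π τ_allow))^(1/3) = (16·445.6/(π·1.39×10^8))^(1/3) = 0.02537 m.

25.4 mm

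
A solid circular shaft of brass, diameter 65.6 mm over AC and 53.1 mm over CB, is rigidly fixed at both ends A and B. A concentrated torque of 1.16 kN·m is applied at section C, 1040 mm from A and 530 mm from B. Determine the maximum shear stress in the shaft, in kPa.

18000 kPa

Compatibility: T_A·a/J_AC = T_B·b/J_CB with T_A + T_B = T₀.
J_AC = 1.82×10^-6 m⁴, J_CB = 7.81×10^-7 m⁴, so T_A = T₀·(J_AC/a)/((J_AC/a)+(J_CB/b)) = 629.6 N·m, T_B = 530.4 N·m.
τ in each portion: τ_AC = 1.14×10^7 Pa, τ_CB = 1.80×10^7 Pa; maximum is in CB.
τ_max = T_CB·r/J = 530.4·0.0266/7.81×10^-7 = 1.804×10^7 Pa.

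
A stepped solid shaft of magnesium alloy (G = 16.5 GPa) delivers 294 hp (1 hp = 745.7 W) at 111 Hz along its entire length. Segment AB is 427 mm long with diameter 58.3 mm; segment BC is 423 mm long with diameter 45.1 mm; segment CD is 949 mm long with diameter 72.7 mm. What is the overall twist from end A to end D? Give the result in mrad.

ω = 2π·111 = 697.4 rad/s, so T = P/ω = 294×745.7 / 697.4 = 314.3 N·m.
J_AB = π(0.0583)⁴/32 = 1.13×10^-6 m⁴; J_BC = π(0.0451)⁴/32 = 4.06×10^-7 m⁴; J_CD = π(0.0727)⁴/32 = 2.74×10^-6 m⁴.
θ = (T/G)·Σ L_i/J_i = (314.3/16.5×10⁹)·(0.427/1.13×10^-6 + 0.423/4.06×10^-7 + 0.949/2.74×10^-6) = 0.03361 rad.

33.6 mrad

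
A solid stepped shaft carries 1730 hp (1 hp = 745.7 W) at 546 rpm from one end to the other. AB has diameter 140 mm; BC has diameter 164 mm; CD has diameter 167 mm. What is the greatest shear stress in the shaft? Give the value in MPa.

41.9 MPa

ω = 2π·546/60 = 57.18 rad/s, so T = P/ω = 1730×745.7 / 57.18 = 22560 N·m.
Under the same torque, τ_max = 16T/(πd³) is largest where d is smallest — segment AB (d = 140 mm).
τ_max = 16·22560/(π·(0.140)³) = 4.188×10^7 Pa.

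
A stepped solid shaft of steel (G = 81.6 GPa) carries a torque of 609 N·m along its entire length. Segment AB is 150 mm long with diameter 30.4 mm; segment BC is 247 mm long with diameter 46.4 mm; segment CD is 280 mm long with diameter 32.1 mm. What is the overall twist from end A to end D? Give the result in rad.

J_AB = π(0.0304)⁴/32 = 8.38×10^-8 m⁴; J_BC = π(0.0464)⁴/32 = 4.55×10^-7 m⁴; J_CD = π(0.0321)⁴/32 = 1.04×10^-7 m⁴.
θ = (T/G)·Σ L_i/J_i = (609.0/81.6×10⁹)·(0.150/8.38×10^-8 + 0.247/4.55×10^-7 + 0.280/1.04×10^-7) = 0.03745 rad.

0.0374 rad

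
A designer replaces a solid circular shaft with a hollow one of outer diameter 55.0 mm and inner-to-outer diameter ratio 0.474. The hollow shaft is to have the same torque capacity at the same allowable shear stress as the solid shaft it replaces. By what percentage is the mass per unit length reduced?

19.7 %

Equal τ_max and T ⇒ the solid shaft needs d_s³ = d_o³(1−k⁴), so d_s = 55.0·(1−0.474⁴)^(1/3) = 54.06 mm.
Area ratio A_h/A_s = d_o²(1−k²)/d_s² = (1−k²)/(1−k⁴)^(2/3) = 0.8026.
Mass saving = 1 − 0.8026 = 19.7 %.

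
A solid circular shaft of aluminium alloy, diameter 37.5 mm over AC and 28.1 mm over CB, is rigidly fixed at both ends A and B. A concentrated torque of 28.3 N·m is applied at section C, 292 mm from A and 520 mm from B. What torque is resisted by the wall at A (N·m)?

Compatibility: T_A·a/J_AC = T_B·b/J_CB with T_A + T_B = T₀.
J_AC = 1.94×10^-7 m⁴, J_CB = 6.12×10^-8 m⁴, so T_A = T₀·(J_AC/a)/((J_AC/a)+(J_CB/b)) = 24.04 N·m, T_B = 4.257 N·m.

24.0 N·m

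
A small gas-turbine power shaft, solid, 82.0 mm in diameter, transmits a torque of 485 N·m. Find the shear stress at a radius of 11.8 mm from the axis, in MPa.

J = πd⁴/32 = π(0.0820)⁴/32 = 4.439×10^-6 m⁴.
Shear stress varies linearly with radius: τ = T·r/J = 485.0 × 0.0118 / 4.439×10^-6 = 1.289×10^6 Pa.

1.29 MPa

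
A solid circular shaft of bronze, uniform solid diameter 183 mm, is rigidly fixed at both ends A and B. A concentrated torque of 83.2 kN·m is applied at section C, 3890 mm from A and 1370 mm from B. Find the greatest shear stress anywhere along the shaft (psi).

7420 psi

With uniform GJ and both ends fixed, compatibility θ_AC = θ_CB gives T_A·a = T_B·b, together with T_A + T_B = T₀.
T_A = T₀·b/(a+b) = 83200·1370/5260 = 21670 N·m; T_B = 61530 N·m.
τ in each portion: τ_AC = 1.80×10^7 Pa, τ_CB = 5.11×10^7 Pa; maximum is in CB.
τ_max = T_CB·r/J = 61530·0.0915/1.10×10^-4 = 5.113×10^7 Pa.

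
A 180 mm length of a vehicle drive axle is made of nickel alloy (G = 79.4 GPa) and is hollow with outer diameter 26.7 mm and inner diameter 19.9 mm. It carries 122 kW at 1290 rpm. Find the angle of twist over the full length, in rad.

ω = 2π·1290/60 = 135.1 rad/s, so T = P/ω = 122×10³ / 135.1 = 903.1 N·m.
J = π(d_o⁴ − d_i⁴)/32 = π(0.0267⁴ − 0.0199⁴)/32 = 3.450×10^-8 m⁴.
θ = T·L/(G·J) = 903.1 × 0.180 / (79.4×10⁹ × 3.450×10^-8) = 0.05935 rad.

0.0593 rad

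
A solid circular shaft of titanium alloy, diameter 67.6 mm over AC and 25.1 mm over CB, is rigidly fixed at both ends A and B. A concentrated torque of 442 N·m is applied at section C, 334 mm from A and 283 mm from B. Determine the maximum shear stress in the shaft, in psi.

Compatibility: T_A·a/J_AC = T_B·b/J_CB with T_A + T_B = T₀.
J_AC = 2.05×10^-6 m⁴, J_CB = 3.90×10^-8 m⁴, so T_A = T₀·(J_AC/a)/((J_AC/a)+(J_CB/b)) = 432.3 N·m, T_B = 9.697 N·m.
τ in each portion: τ_AC = 7.13×10^6 Pa, τ_CB = 3.12×10^6 Pa; maximum is in AC.
τ_max = T_AC·r/J = 432.3·0.0338/2.05×10^-6 = 7.127×10^6 Pa.

1030 psi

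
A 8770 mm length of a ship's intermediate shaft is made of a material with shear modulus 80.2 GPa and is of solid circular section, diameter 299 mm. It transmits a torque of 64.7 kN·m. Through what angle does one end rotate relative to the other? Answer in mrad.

J = πd⁴/32 = π(0.299)⁴/32 = 7.847×10^-4 m⁴.
θ = T·L/(G·J) = 64700 × 8.77 / (80.2×10⁹ × 7.847×10^-4) = 9.017×10^-3 rad.

9.02 mrad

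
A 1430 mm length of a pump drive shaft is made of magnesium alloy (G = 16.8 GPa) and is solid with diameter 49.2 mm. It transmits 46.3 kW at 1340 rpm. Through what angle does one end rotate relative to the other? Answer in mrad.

ω = 2π·1340/60 = 140.3 rad/s, so T = P/ω = 46.3×10³ / 140.3 = 329.9 N·m.
J = πd⁴/32 = π(0.0492)⁴/32 = 5.753×10^-7 m⁴.
θ = T·L/(G·J) = 329.9 × 1.43 / (16.8×10⁹ × 5.753×10^-7) = 0.04882 rad.

48.8 mrad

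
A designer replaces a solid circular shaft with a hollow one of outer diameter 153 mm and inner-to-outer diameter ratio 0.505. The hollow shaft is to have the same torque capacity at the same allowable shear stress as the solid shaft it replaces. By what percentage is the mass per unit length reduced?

Equal τ_max and T ⇒ the solid shaft needs d_s³ = d_o³(1−k⁴), so d_s = 153·(1−0.505⁴)^(1/3) = 149.6 mm.
Area ratio A_h/A_s = d_o²(1−k²)/d_s² = (1−k²)/(1−k⁴)^(2/3) = 0.7791.
Mass saving = 1 − 0.7791 = 22.1 %.

22.1 %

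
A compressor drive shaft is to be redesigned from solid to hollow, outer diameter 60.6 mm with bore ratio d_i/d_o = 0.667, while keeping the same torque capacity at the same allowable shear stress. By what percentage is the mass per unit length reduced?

35.7 %

Equal τ_max and T ⇒ the solid shaft needs d_s³ = d_o³(1−k⁴), so d_s = 60.6·(1−0.667⁴)^(1/3) = 56.30 mm.
Area ratio A_h/A_s = d_o²(1−k²)/d_s² = (1−k²)/(1−k⁴)^(2/3) = 0.6430.
Mass saving = 1 − 0.6430 = 35.7 %.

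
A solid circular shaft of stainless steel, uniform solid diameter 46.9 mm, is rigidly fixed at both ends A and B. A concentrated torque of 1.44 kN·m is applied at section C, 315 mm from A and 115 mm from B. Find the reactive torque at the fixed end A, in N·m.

385 N·m

With uniform GJ and both ends fixed, compatibility θ_AC = θ_CB gives T_A·a = T_B·b, together with T_A + T_B = T₀.
T_A = T₀·b/(a+b) = 1440·115/430.0 = 385.1 N·m; T_B = 1055 N·m.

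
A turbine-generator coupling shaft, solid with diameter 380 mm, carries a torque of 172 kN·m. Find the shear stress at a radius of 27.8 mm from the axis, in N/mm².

J = πd⁴/32 = π(0.380)⁴/32 = 2.047×10^-3 m⁴.
Shear stress varies linearly with radius: τ = T·r/J = 172000 × 0.0278 / 2.047×10^-3 = 2.336×10^6 Pa.

2.34 N/mm²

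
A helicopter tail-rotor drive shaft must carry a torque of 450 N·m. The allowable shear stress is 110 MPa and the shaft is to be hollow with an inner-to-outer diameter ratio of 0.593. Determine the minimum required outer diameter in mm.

28.8 mm

For a hollow shaft with d_i/d_o = 0.593: τ_max = 16T/(π d_o³ (1−k⁴)), so d_o = [16T/(π τ_allow (1−k⁴))]^(1/3) = [16·450.0/(π·1.10×10^8·0.8763)]^(1/3) = 0.02875 m.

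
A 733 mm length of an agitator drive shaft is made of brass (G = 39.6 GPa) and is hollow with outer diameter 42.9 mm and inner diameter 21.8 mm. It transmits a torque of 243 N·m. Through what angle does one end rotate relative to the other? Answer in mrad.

J = π(d_o⁴ − d_i⁴)/32 = π(0.0429⁴ − 0.0218⁴)/32 = 3.104×10^-7 m⁴.
θ = T·L/(G·J) = 243.0 × 0.733 / (39.6×10⁹ × 3.104×10^-7) = 0.01449 rad.

14.5 mrad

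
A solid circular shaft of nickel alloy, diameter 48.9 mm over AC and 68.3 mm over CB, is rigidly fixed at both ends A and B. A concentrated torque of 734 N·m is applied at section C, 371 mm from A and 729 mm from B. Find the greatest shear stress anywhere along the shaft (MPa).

10.9 MPa

Compatibility: T_A·a/J_AC = T_B·b/J_CB with T_A + T_B = T₀.
J_AC = 5.61×10^-7 m⁴, J_CB = 2.14×10^-6 m⁴, so T_A = T₀·(J_AC/a)/((J_AC/a)+(J_CB/b)) = 249.9 N·m, T_B = 484.1 N·m.
τ in each portion: τ_AC = 1.09×10^7 Pa, τ_CB = 7.74×10^6 Pa; maximum is in AC.
τ_max = T_AC·r/J = 249.9·0.0244/5.61×10^-7 = 1.089×10^7 Pa.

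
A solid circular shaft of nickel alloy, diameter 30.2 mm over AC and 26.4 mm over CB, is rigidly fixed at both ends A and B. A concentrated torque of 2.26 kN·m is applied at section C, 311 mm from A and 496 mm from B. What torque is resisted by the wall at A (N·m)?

Compatibility: T_A·a/J_AC = T_B·b/J_CB with T_A + T_B = T₀.
J_AC = 8.17×10^-8 m⁴, J_CB = 4.77×10^-8 m⁴, so T_A = T₀·(J_AC/a)/((J_AC/a)+(J_CB/b)) = 1654 N·m, T_B = 605.7 N·m.

1650 N·m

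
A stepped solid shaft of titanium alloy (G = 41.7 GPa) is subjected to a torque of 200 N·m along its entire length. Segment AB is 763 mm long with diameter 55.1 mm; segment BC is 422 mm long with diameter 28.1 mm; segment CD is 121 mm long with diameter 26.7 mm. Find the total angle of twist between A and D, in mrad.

48.7 mrad

J_AB = π(0.0551)⁴/32 = 9.05×10^-7 m⁴; J_BC = π(0.0281)⁴/32 = 6.12×10^-8 m⁴; J_CD = π(0.0267)⁴/32 = 4.99×10^-8 m⁴.
θ = (T/G)·Σ L_i/J_i = (200.0/41.7×10⁹)·(0.763/9.05×10^-7 + 0.422/6.12×10^-8 + 0.121/4.99×10^-8) = 0.04874 rad.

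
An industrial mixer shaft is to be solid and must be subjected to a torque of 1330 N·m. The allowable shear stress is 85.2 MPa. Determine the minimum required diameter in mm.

43.0 mm

For a solid shaft τ_max = 16T/(πd³), so d = (16T/(π τ_allow))^(1/3) = (16·1330/(π·8.52×10^7))^(1/3) = 0.04300 m.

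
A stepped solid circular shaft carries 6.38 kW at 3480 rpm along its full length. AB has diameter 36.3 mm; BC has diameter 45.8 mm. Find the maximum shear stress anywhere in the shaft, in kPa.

1860 kPa

ω = 2π·3480/60 = 364.4 rad/s, so T = P/ω = 6.38×10³ / 364.4 = 17.51 N·m.
Under the same torque, τ_max = 16T/(πd³) is largest where d is smallest — segment AB (d = 36.3 mm).
τ_max = 16·17.51/(π·(0.0363)³) = 1.864×10^6 Pa.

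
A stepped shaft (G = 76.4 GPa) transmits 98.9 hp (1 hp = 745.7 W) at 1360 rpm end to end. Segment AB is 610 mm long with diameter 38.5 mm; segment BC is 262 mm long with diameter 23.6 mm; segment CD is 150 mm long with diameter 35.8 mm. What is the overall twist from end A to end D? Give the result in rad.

ω = 2π·1360/60 = 142.4 rad/s, so T = P/ω = 98.9×745.7 / 142.4 = 517.8 N·m.
J_AB = π(0.0385)⁴/32 = 2.16×10^-7 m⁴; J_BC = π(0.0236)⁴/32 = 3.05×10^-8 m⁴; J_CD = π(0.0358)⁴/32 = 1.61×10^-7 m⁴.
θ = (T/G)·Σ L_i/J_i = (517.8/76.4×10⁹)·(0.610/2.16×10^-7 + 0.262/3.05×10^-8 + 0.150/1.61×10^-7) = 0.08378 rad.

0.0838 rad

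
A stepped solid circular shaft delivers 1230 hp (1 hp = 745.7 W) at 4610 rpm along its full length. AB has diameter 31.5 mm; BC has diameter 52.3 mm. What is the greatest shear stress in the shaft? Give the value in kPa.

310000 kPa

ω = 2π·4610/60 = 482.8 rad/s, so T = P/ω = 1230×745.7 / 482.8 = 1900 N·m.
Under the same torque, τ_max = 16T/(πd³) is largest where d is smallest — segment AB (d = 31.5 mm).
τ_max = 16·1900/(π·(0.0315)³) = 3.096×10^8 Pa.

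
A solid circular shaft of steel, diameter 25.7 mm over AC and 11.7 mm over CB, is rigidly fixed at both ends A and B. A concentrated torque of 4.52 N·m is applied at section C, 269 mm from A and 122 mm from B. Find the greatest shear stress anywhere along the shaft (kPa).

Compatibility: T_A·a/J_AC = T_B·b/J_CB with T_A + T_B = T₀.
J_AC = 4.28×10^-8 m⁴, J_CB = 1.84×10^-9 m⁴, so T_A = T₀·(J_AC/a)/((J_AC/a)+(J_CB/b)) = 4.129 N·m, T_B = 0.3911 N·m.
τ in each portion: τ_AC = 1.24×10^6 Pa, τ_CB = 1.24×10^6 Pa; maximum is in CB.
τ_max = T_CB·r/J = 0.3911·0.00585/1.84×10^-9 = 1.244×10^6 Pa.

1240 kPa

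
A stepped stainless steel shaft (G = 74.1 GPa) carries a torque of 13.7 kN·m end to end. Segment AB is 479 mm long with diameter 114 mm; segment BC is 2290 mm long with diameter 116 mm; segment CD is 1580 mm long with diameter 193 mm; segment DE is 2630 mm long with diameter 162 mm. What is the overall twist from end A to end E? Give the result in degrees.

J_AB = π(0.114)⁴/32 = 1.66×10^-5 m⁴; J_BC = π(0.116)⁴/32 = 1.78×10^-5 m⁴; J_CD = π(0.193)⁴/32 = 1.36×10^-4 m⁴; J_DE = π(0.162)⁴/32 = 6.76×10^-5 m⁴.
θ = (T/G)·Σ L_i/J_i = (13700/74.1×10⁹)·(0.479/1.66×10^-5 + 2.29/1.78×10^-5 + 1.58/1.36×10^-4 + 2.63/6.76×10^-5) = 0.03849 rad.

2.21°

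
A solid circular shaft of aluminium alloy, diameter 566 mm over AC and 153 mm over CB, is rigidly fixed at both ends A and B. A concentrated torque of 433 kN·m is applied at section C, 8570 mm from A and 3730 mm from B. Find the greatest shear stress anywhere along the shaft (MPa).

Compatibility: T_A·a/J_AC = T_B·b/J_CB with T_A + T_B = T₀.
J_AC = 0.0101 m⁴, J_CB = 5.38×10^-5 m⁴, so T_A = T₀·(J_AC/a)/((J_AC/a)+(J_CB/b)) = 427800 N·m, T_B = 5248 N·m.
τ in each portion: τ_AC = 1.20×10^7 Pa, τ_CB = 7.46×10^6 Pa; maximum is in AC.
τ_max = T_AC·r/J = 427800·0.283/0.0101 = 1.201×10^7 Pa.

12.0 MPa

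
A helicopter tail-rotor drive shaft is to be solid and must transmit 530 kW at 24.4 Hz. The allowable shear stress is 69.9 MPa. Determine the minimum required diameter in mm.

ω = 2π·24.4 = 153.3 rad/s, so T = P/ω = 530×10³ / 153.3 = 3457 N·m.
For a solid shaft τ_max = 16T/(πd³), so d = (16T/(π τ_allow))^(1/3) = (16·3457/(π·6.99×10^7))^(1/3) = 0.06315 m.

63.2 mm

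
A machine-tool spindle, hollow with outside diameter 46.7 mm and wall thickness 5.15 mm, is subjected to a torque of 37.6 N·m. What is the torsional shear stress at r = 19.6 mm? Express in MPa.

J = π(d_o⁴ − d_i⁴)/32 = π(0.0467⁴ − 0.0364⁴)/32 = 2.946×10^-7 m⁴.
Shear stress varies linearly with radius: τ = T·r/J = 37.60 × 0.0196 / 2.946×10^-7 = 2.502×10^6 Pa.

2.50 MPa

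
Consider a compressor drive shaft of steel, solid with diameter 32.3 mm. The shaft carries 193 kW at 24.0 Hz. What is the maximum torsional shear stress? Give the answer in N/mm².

193 N/mm²

ω = 2π·24.0 = 150.8 rad/s, so T = P/ω = 193×10³ / 150.8 = 1280 N·m.
J = πd⁴/32 = π(0.0323)⁴/32 = 1.069×10^-7 m⁴.
τ_max = T·r/J = 1280 × 0.0161 / 1.069×10^-7 = 1.934×10^8 Pa.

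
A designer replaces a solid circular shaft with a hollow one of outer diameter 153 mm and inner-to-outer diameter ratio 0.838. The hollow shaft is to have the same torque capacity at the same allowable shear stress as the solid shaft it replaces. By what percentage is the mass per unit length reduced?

Equal τ_max and T ⇒ the solid shaft needs d_s³ = d_o³(1−k⁴), so d_s = 153·(1−0.838⁴)^(1/3) = 122.0 mm.
Area ratio A_h/A_s = d_o²(1−k²)/d_s² = (1−k²)/(1−k⁴)^(2/3) = 0.4684.
Mass saving = 1 − 0.4684 = 53.2 %.

53.2 %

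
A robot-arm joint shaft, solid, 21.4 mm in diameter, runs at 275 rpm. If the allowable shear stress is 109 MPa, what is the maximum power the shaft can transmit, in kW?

6.04 kW

J = πd⁴/32 = π(0.0214)⁴/32 = 2.059×10^-8 m⁴.
T_max = τ_allow·J/r = 1.09×10^8 × 2.059×10^-8 / 0.0107 = 209.7 N·m.
ω = 2π·275/60 = 28.80 rad/s, so P_max = T_max·ω = 6040 W.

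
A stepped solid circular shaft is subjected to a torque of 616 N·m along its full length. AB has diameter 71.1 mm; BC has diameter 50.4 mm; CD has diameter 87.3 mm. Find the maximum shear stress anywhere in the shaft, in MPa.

24.5 MPa

Under the same torque, τ_max = 16T/(πd³) is largest where d is smallest — segment BC (d = 50.4 mm).
τ_max = 16·616.0/(π·(0.0504)³) = 2.451×10^7 Pa.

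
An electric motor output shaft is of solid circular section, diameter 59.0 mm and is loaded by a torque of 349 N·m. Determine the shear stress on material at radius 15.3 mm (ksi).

0.651 ksi

J = πd⁴/32 = π(0.0590)⁴/32 = 1.190×10^-6 m⁴.
Shear stress varies linearly with radius: τ = T·r/J = 349.0 × 0.0153 / 1.190×10^-6 = 4.489×10^6 Pa.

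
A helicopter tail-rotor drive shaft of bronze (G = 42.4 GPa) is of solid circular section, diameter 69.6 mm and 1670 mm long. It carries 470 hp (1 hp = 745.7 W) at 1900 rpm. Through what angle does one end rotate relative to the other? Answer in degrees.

1.73°

ω = 2π·1900/60 = 199.0 rad/s, so T = P/ω = 470×745.7 / 199.0 = 1761 N·m.
J = πd⁴/32 = π(0.0696)⁴/32 = 2.304×10^-6 m⁴.
θ = T·L/(G·J) = 1761 × 1.67 / (42.4×10⁹ × 2.304×10^-6) = 0.03012 rad.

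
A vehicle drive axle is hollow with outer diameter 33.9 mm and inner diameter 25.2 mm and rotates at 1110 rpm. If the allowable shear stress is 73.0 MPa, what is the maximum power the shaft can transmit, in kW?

45.1 kW

J = π(d_o⁴ − d_i⁴)/32 = π(0.0339⁴ − 0.0252⁴)/32 = 9.007×10^-8 m⁴.
T_max = τ_allow·J/r = 7.30×10^7 × 9.007×10^-8 / 0.0169 = 387.9 N·m.
ω = 2π·1110/60 = 116.2 rad/s, so P_max = T_max·ω = 4.509×10^4 W.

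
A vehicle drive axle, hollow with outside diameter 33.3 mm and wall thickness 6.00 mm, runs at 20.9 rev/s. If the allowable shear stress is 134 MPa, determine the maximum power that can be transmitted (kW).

106 kW

J = π(d_o⁴ − d_i⁴)/32 = π(0.0333⁴ − 0.0213⁴)/32 = 1.005×10^-7 m⁴.
T_max = τ_allow·J/r = 1.34×10^8 × 1.005×10^-7 / 0.0166 = 808.9 N·m.
ω = 2π·20.9 = 131.3 rad/s, so P_max = T_max·ω = 1.062×10^5 W.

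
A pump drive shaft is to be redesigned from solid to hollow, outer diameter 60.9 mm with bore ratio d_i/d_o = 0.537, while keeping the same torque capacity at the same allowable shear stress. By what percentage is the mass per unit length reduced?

24.6 %

Equal τ_max and T ⇒ the solid shaft needs d_s³ = d_o³(1−k⁴), so d_s = 60.9·(1−0.537⁴)^(1/3) = 59.16 mm.
Area ratio A_h/A_s = d_o²(1−k²)/d_s² = (1−k²)/(1−k⁴)^(2/3) = 0.7540.
Mass saving = 1 − 0.7540 = 24.6 %.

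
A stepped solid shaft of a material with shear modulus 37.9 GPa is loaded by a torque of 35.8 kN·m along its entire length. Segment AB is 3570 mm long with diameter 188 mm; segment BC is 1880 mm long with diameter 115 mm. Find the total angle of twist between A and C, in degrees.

J_AB = π(0.188)⁴/32 = 1.23×10^-4 m⁴; J_BC = π(0.115)⁴/32 = 1.72×10^-5 m⁴.
θ = (T/G)·Σ L_i/J_i = (35800/37.9×10⁹)·(3.57/1.23×10^-4 + 1.88/1.72×10^-5) = 0.1309 rad.

7.50°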